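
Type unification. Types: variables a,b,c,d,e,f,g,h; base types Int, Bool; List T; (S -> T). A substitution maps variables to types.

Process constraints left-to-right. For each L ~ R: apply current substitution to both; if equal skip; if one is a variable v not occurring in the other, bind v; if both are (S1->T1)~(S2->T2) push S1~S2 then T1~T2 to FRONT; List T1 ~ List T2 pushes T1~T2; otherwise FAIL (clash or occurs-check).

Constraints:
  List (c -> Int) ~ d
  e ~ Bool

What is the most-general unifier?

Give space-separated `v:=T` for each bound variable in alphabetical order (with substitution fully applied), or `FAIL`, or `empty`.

step 1: unify List (c -> Int) ~ d  [subst: {-} | 1 pending]
  bind d := List (c -> Int)
step 2: unify e ~ Bool  [subst: {d:=List (c -> Int)} | 0 pending]
  bind e := Bool

Answer: d:=List (c -> Int) e:=Bool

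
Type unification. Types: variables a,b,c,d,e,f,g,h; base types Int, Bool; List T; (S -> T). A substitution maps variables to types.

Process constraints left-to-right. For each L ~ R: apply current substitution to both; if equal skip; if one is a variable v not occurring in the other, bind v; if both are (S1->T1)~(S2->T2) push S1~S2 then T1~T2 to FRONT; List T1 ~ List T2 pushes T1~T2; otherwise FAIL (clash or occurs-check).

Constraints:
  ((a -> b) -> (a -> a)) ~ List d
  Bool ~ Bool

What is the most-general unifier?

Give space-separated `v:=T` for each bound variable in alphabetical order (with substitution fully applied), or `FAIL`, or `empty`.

step 1: unify ((a -> b) -> (a -> a)) ~ List d  [subst: {-} | 1 pending]
  clash: ((a -> b) -> (a -> a)) vs List d

Answer: FAIL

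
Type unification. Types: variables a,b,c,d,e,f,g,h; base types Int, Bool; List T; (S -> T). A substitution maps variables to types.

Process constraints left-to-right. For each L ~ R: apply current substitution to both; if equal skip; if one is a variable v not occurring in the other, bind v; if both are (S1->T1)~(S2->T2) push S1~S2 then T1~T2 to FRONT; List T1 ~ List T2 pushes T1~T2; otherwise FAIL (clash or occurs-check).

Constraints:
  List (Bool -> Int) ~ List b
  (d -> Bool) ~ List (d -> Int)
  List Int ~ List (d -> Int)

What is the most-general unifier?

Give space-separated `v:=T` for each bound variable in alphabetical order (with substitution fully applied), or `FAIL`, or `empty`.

Answer: FAIL

Derivation:
step 1: unify List (Bool -> Int) ~ List b  [subst: {-} | 2 pending]
  -> decompose List: push (Bool -> Int)~b
step 2: unify (Bool -> Int) ~ b  [subst: {-} | 2 pending]
  bind b := (Bool -> Int)
step 3: unify (d -> Bool) ~ List (d -> Int)  [subst: {b:=(Bool -> Int)} | 1 pending]
  clash: (d -> Bool) vs List (d -> Int)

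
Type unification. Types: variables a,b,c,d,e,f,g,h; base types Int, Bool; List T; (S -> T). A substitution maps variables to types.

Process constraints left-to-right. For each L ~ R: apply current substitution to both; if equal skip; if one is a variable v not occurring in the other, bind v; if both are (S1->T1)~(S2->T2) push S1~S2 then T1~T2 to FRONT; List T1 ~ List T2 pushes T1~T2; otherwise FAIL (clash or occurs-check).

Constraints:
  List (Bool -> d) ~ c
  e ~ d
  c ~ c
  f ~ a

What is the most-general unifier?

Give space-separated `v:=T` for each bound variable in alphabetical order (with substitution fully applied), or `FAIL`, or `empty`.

Answer: c:=List (Bool -> d) e:=d f:=a

Derivation:
step 1: unify List (Bool -> d) ~ c  [subst: {-} | 3 pending]
  bind c := List (Bool -> d)
step 2: unify e ~ d  [subst: {c:=List (Bool -> d)} | 2 pending]
  bind e := d
step 3: unify List (Bool -> d) ~ List (Bool -> d)  [subst: {c:=List (Bool -> d), e:=d} | 1 pending]
  -> identical, skip
step 4: unify f ~ a  [subst: {c:=List (Bool -> d), e:=d} | 0 pending]
  bind f := a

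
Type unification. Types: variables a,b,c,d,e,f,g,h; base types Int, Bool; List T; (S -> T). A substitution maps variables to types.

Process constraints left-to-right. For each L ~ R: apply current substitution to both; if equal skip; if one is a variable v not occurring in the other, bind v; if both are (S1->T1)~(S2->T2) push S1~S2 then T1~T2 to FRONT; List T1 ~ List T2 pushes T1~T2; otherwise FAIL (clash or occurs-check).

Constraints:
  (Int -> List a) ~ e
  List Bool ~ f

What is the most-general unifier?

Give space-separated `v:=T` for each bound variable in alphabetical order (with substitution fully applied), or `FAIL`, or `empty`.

step 1: unify (Int -> List a) ~ e  [subst: {-} | 1 pending]
  bind e := (Int -> List a)
step 2: unify List Bool ~ f  [subst: {e:=(Int -> List a)} | 0 pending]
  bind f := List Bool

Answer: e:=(Int -> List a) f:=List Bool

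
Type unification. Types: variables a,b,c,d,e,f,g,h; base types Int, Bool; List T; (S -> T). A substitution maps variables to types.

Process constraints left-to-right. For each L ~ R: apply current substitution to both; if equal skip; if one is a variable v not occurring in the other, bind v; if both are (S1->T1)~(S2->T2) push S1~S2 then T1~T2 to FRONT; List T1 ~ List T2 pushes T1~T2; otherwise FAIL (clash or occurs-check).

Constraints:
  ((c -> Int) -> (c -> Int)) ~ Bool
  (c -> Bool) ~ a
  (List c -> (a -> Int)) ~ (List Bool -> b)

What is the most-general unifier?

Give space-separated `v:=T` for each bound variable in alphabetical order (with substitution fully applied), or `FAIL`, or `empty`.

step 1: unify ((c -> Int) -> (c -> Int)) ~ Bool  [subst: {-} | 2 pending]
  clash: ((c -> Int) -> (c -> Int)) vs Bool

Answer: FAIL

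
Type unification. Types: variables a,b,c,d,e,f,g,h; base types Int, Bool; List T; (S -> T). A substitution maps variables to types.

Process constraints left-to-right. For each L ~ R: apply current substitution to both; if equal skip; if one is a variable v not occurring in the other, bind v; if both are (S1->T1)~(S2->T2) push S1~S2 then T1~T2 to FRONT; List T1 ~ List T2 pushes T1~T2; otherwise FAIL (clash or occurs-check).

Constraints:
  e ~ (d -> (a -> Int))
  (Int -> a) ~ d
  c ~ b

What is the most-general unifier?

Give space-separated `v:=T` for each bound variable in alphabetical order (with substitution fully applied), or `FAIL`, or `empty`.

step 1: unify e ~ (d -> (a -> Int))  [subst: {-} | 2 pending]
  bind e := (d -> (a -> Int))
step 2: unify (Int -> a) ~ d  [subst: {e:=(d -> (a -> Int))} | 1 pending]
  bind d := (Int -> a)
step 3: unify c ~ b  [subst: {e:=(d -> (a -> Int)), d:=(Int -> a)} | 0 pending]
  bind c := b

Answer: c:=b d:=(Int -> a) e:=((Int -> a) -> (a -> Int))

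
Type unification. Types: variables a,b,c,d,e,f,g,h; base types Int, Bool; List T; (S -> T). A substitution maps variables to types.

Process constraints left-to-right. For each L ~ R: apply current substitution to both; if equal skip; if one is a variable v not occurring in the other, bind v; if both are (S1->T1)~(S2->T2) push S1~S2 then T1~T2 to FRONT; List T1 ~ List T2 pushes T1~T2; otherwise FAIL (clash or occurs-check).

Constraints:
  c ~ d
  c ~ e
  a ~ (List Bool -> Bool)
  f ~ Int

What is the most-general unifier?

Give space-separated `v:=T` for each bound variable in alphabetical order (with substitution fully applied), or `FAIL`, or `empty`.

step 1: unify c ~ d  [subst: {-} | 3 pending]
  bind c := d
step 2: unify d ~ e  [subst: {c:=d} | 2 pending]
  bind d := e
step 3: unify a ~ (List Bool -> Bool)  [subst: {c:=d, d:=e} | 1 pending]
  bind a := (List Bool -> Bool)
step 4: unify f ~ Int  [subst: {c:=d, d:=e, a:=(List Bool -> Bool)} | 0 pending]
  bind f := Int

Answer: a:=(List Bool -> Bool) c:=e d:=e f:=Int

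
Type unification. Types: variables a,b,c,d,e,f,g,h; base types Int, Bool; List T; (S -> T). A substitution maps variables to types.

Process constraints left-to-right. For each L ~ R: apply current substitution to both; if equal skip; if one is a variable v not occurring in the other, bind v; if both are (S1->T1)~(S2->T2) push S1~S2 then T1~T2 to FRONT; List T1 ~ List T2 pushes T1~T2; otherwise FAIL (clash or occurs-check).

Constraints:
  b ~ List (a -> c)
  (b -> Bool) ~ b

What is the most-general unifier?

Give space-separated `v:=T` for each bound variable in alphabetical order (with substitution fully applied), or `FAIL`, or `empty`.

step 1: unify b ~ List (a -> c)  [subst: {-} | 1 pending]
  bind b := List (a -> c)
step 2: unify (List (a -> c) -> Bool) ~ List (a -> c)  [subst: {b:=List (a -> c)} | 0 pending]
  clash: (List (a -> c) -> Bool) vs List (a -> c)

Answer: FAIL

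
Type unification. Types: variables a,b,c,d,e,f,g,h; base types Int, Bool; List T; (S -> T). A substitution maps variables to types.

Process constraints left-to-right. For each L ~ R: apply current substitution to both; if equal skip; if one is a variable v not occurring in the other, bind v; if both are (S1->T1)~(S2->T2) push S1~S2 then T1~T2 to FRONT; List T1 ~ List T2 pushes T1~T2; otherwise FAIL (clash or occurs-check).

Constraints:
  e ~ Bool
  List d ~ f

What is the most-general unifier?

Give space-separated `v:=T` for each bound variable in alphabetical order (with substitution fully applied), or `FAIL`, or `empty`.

Answer: e:=Bool f:=List d

Derivation:
step 1: unify e ~ Bool  [subst: {-} | 1 pending]
  bind e := Bool
step 2: unify List d ~ f  [subst: {e:=Bool} | 0 pending]
  bind f := List d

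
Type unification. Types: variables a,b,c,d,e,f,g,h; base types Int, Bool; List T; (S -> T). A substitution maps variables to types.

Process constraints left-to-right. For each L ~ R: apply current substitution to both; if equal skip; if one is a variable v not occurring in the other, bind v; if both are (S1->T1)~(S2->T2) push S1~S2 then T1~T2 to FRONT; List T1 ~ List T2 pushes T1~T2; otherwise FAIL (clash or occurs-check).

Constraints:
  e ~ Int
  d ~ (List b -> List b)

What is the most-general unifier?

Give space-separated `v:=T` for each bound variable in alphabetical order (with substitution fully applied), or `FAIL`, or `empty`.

Answer: d:=(List b -> List b) e:=Int

Derivation:
step 1: unify e ~ Int  [subst: {-} | 1 pending]
  bind e := Int
step 2: unify d ~ (List b -> List b)  [subst: {e:=Int} | 0 pending]
  bind d := (List b -> List b)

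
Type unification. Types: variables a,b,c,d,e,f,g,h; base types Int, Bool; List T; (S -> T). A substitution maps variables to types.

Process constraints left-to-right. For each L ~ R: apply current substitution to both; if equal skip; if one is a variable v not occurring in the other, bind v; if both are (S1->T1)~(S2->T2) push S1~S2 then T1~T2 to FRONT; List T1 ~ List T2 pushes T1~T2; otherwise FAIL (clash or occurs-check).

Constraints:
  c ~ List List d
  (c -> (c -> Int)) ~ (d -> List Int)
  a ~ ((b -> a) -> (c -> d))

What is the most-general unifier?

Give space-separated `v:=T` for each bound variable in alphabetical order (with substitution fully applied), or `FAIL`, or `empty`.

step 1: unify c ~ List List d  [subst: {-} | 2 pending]
  bind c := List List d
step 2: unify (List List d -> (List List d -> Int)) ~ (d -> List Int)  [subst: {c:=List List d} | 1 pending]
  -> decompose arrow: push List List d~d, (List List d -> Int)~List Int
step 3: unify List List d ~ d  [subst: {c:=List List d} | 2 pending]
  occurs-check fail

Answer: FAIL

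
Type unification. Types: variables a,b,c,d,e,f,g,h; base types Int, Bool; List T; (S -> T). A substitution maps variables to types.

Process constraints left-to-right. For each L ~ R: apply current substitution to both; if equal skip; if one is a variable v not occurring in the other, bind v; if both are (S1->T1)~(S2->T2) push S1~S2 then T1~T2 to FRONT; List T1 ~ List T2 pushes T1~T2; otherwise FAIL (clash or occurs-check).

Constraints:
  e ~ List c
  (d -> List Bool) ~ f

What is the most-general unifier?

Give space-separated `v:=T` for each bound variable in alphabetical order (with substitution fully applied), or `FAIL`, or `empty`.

Answer: e:=List c f:=(d -> List Bool)

Derivation:
step 1: unify e ~ List c  [subst: {-} | 1 pending]
  bind e := List c
step 2: unify (d -> List Bool) ~ f  [subst: {e:=List c} | 0 pending]
  bind f := (d -> List Bool)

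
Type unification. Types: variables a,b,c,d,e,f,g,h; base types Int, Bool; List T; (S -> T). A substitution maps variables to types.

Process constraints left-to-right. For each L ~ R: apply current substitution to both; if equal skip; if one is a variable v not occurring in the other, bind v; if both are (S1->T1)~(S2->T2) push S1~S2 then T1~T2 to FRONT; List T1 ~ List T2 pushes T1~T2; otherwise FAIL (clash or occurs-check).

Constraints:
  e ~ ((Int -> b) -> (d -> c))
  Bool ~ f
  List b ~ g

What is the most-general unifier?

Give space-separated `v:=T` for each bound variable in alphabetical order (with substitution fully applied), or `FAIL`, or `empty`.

Answer: e:=((Int -> b) -> (d -> c)) f:=Bool g:=List b

Derivation:
step 1: unify e ~ ((Int -> b) -> (d -> c))  [subst: {-} | 2 pending]
  bind e := ((Int -> b) -> (d -> c))
step 2: unify Bool ~ f  [subst: {e:=((Int -> b) -> (d -> c))} | 1 pending]
  bind f := Bool
step 3: unify List b ~ g  [subst: {e:=((Int -> b) -> (d -> c)), f:=Bool} | 0 pending]
  bind g := List b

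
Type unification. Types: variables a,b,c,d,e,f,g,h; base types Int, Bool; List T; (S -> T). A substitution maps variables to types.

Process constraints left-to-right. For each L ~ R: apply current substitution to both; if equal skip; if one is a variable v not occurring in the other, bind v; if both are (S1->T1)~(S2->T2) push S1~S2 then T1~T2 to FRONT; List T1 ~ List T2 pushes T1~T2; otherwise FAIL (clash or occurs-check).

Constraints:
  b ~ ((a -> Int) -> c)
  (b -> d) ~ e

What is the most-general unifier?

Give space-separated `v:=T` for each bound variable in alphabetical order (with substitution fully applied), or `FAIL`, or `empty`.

step 1: unify b ~ ((a -> Int) -> c)  [subst: {-} | 1 pending]
  bind b := ((a -> Int) -> c)
step 2: unify (((a -> Int) -> c) -> d) ~ e  [subst: {b:=((a -> Int) -> c)} | 0 pending]
  bind e := (((a -> Int) -> c) -> d)

Answer: b:=((a -> Int) -> c) e:=(((a -> Int) -> c) -> d)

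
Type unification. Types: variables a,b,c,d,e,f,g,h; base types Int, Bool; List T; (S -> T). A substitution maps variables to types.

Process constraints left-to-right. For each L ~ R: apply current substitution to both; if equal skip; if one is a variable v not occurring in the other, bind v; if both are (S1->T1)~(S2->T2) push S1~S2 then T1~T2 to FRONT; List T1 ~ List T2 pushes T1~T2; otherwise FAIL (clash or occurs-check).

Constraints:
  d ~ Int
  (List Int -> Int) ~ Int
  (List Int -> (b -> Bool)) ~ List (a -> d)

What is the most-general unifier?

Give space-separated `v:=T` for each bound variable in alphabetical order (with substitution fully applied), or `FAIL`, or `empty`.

step 1: unify d ~ Int  [subst: {-} | 2 pending]
  bind d := Int
step 2: unify (List Int -> Int) ~ Int  [subst: {d:=Int} | 1 pending]
  clash: (List Int -> Int) vs Int

Answer: FAIL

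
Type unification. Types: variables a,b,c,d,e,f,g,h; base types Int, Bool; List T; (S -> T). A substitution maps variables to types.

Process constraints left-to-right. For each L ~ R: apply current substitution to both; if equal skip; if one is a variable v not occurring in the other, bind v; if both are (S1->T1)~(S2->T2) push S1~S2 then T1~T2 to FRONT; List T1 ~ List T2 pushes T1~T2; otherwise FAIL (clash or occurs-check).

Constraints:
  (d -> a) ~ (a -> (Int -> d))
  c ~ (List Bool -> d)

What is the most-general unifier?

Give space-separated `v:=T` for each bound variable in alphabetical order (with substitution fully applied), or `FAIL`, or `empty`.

Answer: FAIL

Derivation:
step 1: unify (d -> a) ~ (a -> (Int -> d))  [subst: {-} | 1 pending]
  -> decompose arrow: push d~a, a~(Int -> d)
step 2: unify d ~ a  [subst: {-} | 2 pending]
  bind d := a
step 3: unify a ~ (Int -> a)  [subst: {d:=a} | 1 pending]
  occurs-check fail: a in (Int -> a)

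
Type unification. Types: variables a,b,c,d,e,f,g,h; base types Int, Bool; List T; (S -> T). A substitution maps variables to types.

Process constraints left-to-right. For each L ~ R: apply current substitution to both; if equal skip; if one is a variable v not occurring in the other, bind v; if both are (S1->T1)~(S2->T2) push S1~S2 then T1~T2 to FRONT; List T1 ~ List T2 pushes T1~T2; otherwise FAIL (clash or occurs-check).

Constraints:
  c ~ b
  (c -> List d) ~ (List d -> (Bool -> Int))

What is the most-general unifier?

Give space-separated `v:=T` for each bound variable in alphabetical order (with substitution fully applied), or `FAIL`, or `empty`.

Answer: FAIL

Derivation:
step 1: unify c ~ b  [subst: {-} | 1 pending]
  bind c := b
step 2: unify (b -> List d) ~ (List d -> (Bool -> Int))  [subst: {c:=b} | 0 pending]
  -> decompose arrow: push b~List d, List d~(Bool -> Int)
step 3: unify b ~ List d  [subst: {c:=b} | 1 pending]
  bind b := List d
step 4: unify List d ~ (Bool -> Int)  [subst: {c:=b, b:=List d} | 0 pending]
  clash: List d vs (Bool -> Int)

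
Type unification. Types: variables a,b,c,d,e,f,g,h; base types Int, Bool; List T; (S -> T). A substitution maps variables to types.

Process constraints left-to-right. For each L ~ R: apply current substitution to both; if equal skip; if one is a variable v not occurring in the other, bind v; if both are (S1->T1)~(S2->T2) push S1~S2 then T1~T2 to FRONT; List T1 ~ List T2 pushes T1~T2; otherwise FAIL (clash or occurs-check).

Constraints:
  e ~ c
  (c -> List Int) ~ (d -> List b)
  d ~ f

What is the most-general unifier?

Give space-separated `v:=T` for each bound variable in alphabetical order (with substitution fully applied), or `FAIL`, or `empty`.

step 1: unify e ~ c  [subst: {-} | 2 pending]
  bind e := c
step 2: unify (c -> List Int) ~ (d -> List b)  [subst: {e:=c} | 1 pending]
  -> decompose arrow: push c~d, List Int~List b
step 3: unify c ~ d  [subst: {e:=c} | 2 pending]
  bind c := d
step 4: unify List Int ~ List b  [subst: {e:=c, c:=d} | 1 pending]
  -> decompose List: push Int~b
step 5: unify Int ~ b  [subst: {e:=c, c:=d} | 1 pending]
  bind b := Int
step 6: unify d ~ f  [subst: {e:=c, c:=d, b:=Int} | 0 pending]
  bind d := f

Answer: b:=Int c:=f d:=f e:=f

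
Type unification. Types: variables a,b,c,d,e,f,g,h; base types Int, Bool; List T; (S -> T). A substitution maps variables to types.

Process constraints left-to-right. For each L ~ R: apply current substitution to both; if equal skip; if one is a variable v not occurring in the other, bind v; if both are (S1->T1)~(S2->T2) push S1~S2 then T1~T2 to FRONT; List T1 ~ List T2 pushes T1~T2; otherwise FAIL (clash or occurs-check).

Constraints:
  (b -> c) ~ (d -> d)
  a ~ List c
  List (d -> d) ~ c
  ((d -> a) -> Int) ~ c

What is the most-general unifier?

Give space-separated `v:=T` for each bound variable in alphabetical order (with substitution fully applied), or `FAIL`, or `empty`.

step 1: unify (b -> c) ~ (d -> d)  [subst: {-} | 3 pending]
  -> decompose arrow: push b~d, c~d
step 2: unify b ~ d  [subst: {-} | 4 pending]
  bind b := d
step 3: unify c ~ d  [subst: {b:=d} | 3 pending]
  bind c := d
step 4: unify a ~ List d  [subst: {b:=d, c:=d} | 2 pending]
  bind a := List d
step 5: unify List (d -> d) ~ d  [subst: {b:=d, c:=d, a:=List d} | 1 pending]
  occurs-check fail

Answer: FAIL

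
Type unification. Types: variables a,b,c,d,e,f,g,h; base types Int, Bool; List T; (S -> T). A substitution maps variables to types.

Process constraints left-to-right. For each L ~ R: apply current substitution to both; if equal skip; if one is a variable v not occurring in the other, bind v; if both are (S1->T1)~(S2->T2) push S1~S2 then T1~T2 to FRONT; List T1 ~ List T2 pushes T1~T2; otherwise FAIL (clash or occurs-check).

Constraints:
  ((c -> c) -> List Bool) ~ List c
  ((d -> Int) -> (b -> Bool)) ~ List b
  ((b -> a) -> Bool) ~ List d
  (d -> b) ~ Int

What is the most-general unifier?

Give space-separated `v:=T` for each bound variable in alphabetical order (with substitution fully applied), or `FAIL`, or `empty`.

step 1: unify ((c -> c) -> List Bool) ~ List c  [subst: {-} | 3 pending]
  clash: ((c -> c) -> List Bool) vs List c

Answer: FAIL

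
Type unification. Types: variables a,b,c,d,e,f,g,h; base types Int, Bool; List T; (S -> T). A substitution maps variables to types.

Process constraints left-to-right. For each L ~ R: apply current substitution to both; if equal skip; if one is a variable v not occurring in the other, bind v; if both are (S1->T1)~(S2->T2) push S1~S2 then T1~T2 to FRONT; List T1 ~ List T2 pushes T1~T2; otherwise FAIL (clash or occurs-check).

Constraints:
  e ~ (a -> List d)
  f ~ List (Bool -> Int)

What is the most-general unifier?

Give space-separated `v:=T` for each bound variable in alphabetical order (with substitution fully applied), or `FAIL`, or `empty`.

Answer: e:=(a -> List d) f:=List (Bool -> Int)

Derivation:
step 1: unify e ~ (a -> List d)  [subst: {-} | 1 pending]
  bind e := (a -> List d)
step 2: unify f ~ List (Bool -> Int)  [subst: {e:=(a -> List d)} | 0 pending]
  bind f := List (Bool -> Int)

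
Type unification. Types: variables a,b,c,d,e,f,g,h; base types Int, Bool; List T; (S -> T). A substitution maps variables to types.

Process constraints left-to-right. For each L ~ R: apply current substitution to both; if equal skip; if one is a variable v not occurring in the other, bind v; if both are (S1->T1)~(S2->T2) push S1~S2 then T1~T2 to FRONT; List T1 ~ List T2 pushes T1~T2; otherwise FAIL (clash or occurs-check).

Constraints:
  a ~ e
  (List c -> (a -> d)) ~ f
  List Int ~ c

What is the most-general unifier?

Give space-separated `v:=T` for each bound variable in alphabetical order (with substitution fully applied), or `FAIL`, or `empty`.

step 1: unify a ~ e  [subst: {-} | 2 pending]
  bind a := e
step 2: unify (List c -> (e -> d)) ~ f  [subst: {a:=e} | 1 pending]
  bind f := (List c -> (e -> d))
step 3: unify List Int ~ c  [subst: {a:=e, f:=(List c -> (e -> d))} | 0 pending]
  bind c := List Int

Answer: a:=e c:=List Int f:=(List List Int -> (e -> d))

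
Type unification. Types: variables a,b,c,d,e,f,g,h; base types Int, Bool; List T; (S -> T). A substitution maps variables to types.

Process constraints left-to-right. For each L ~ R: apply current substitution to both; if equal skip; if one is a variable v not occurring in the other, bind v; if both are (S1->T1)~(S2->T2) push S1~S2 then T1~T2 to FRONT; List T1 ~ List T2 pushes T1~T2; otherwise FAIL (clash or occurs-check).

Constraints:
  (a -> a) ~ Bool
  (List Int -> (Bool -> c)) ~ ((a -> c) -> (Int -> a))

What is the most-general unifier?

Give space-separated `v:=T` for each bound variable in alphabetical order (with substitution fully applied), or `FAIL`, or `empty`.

step 1: unify (a -> a) ~ Bool  [subst: {-} | 1 pending]
  clash: (a -> a) vs Bool

Answer: FAIL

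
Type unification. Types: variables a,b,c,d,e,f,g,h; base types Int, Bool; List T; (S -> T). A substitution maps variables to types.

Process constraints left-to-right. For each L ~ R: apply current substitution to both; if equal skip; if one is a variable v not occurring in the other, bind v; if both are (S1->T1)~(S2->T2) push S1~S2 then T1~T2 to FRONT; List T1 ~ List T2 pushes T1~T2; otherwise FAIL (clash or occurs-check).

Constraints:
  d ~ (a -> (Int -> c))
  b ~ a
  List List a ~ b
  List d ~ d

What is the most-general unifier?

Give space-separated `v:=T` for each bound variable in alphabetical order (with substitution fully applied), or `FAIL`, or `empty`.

Answer: FAIL

Derivation:
step 1: unify d ~ (a -> (Int -> c))  [subst: {-} | 3 pending]
  bind d := (a -> (Int -> c))
step 2: unify b ~ a  [subst: {d:=(a -> (Int -> c))} | 2 pending]
  bind b := a
step 3: unify List List a ~ a  [subst: {d:=(a -> (Int -> c)), b:=a} | 1 pending]
  occurs-check fail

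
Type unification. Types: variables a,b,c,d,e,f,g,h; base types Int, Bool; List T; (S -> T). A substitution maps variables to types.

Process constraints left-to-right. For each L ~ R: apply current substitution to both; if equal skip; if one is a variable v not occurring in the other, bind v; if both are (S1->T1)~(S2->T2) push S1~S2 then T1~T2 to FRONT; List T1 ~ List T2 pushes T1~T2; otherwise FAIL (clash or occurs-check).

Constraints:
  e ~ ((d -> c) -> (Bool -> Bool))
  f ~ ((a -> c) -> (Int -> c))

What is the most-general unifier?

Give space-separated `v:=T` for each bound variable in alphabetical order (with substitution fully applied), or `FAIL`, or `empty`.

Answer: e:=((d -> c) -> (Bool -> Bool)) f:=((a -> c) -> (Int -> c))

Derivation:
step 1: unify e ~ ((d -> c) -> (Bool -> Bool))  [subst: {-} | 1 pending]
  bind e := ((d -> c) -> (Bool -> Bool))
step 2: unify f ~ ((a -> c) -> (Int -> c))  [subst: {e:=((d -> c) -> (Bool -> Bool))} | 0 pending]
  bind f := ((a -> c) -> (Int -> c))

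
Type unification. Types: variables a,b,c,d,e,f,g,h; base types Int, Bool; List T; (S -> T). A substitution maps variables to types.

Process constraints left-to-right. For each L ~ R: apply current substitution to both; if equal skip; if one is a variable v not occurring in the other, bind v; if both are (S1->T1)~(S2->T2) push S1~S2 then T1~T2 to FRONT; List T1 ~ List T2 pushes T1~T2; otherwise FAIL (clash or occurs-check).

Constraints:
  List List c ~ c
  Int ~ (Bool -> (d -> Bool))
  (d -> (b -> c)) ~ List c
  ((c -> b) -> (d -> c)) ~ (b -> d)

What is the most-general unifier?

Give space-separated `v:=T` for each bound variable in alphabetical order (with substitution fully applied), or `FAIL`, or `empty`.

Answer: FAIL

Derivation:
step 1: unify List List c ~ c  [subst: {-} | 3 pending]
  occurs-check fail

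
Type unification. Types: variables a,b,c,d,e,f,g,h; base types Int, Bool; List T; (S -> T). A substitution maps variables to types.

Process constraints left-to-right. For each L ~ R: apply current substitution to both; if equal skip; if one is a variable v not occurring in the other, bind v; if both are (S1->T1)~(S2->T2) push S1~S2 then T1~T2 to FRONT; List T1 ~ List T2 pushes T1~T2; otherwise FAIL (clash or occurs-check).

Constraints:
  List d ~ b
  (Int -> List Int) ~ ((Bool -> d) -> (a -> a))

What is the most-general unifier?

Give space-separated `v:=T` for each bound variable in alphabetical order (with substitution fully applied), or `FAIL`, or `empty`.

Answer: FAIL

Derivation:
step 1: unify List d ~ b  [subst: {-} | 1 pending]
  bind b := List d
step 2: unify (Int -> List Int) ~ ((Bool -> d) -> (a -> a))  [subst: {b:=List d} | 0 pending]
  -> decompose arrow: push Int~(Bool -> d), List Int~(a -> a)
step 3: unify Int ~ (Bool -> d)  [subst: {b:=List d} | 1 pending]
  clash: Int vs (Bool -> d)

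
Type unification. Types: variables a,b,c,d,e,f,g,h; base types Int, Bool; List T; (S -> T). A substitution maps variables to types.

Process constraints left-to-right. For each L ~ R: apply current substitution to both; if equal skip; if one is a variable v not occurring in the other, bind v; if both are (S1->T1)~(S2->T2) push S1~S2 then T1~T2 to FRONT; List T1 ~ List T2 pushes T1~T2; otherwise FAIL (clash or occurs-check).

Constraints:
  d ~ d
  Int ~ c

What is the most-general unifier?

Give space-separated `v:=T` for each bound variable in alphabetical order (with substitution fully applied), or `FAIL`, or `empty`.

Answer: c:=Int

Derivation:
step 1: unify d ~ d  [subst: {-} | 1 pending]
  -> identical, skip
step 2: unify Int ~ c  [subst: {-} | 0 pending]
  bind c := Int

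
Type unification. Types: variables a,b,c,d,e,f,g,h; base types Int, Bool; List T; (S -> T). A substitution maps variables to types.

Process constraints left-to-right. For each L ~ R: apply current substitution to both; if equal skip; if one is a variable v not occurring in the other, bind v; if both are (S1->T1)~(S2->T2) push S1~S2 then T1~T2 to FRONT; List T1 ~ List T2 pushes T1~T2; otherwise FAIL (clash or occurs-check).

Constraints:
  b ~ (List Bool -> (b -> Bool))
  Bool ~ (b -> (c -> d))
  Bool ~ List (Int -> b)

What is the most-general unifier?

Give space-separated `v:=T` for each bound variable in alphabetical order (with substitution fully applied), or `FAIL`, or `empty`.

Answer: FAIL

Derivation:
step 1: unify b ~ (List Bool -> (b -> Bool))  [subst: {-} | 2 pending]
  occurs-check fail: b in (List Bool -> (b -> Bool))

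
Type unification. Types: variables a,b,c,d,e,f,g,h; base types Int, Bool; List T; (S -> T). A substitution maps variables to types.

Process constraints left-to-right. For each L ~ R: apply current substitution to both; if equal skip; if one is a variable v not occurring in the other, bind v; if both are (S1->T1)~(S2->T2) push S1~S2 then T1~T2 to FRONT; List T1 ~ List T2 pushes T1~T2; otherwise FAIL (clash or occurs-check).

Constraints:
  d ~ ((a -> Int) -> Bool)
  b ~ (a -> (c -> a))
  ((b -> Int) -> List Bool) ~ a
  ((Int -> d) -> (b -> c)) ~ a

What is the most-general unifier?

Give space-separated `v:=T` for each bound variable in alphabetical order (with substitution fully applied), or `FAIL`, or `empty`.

step 1: unify d ~ ((a -> Int) -> Bool)  [subst: {-} | 3 pending]
  bind d := ((a -> Int) -> Bool)
step 2: unify b ~ (a -> (c -> a))  [subst: {d:=((a -> Int) -> Bool)} | 2 pending]
  bind b := (a -> (c -> a))
step 3: unify (((a -> (c -> a)) -> Int) -> List Bool) ~ a  [subst: {d:=((a -> Int) -> Bool), b:=(a -> (c -> a))} | 1 pending]
  occurs-check fail

Answer: FAIL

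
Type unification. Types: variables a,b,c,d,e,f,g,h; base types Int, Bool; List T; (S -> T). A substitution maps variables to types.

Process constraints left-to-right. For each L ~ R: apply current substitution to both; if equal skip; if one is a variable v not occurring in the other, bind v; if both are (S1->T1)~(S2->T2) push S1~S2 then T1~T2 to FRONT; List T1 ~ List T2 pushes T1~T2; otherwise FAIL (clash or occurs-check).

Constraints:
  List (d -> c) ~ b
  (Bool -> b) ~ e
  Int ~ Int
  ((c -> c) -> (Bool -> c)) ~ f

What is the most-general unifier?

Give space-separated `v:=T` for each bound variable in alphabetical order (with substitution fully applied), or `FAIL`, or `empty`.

Answer: b:=List (d -> c) e:=(Bool -> List (d -> c)) f:=((c -> c) -> (Bool -> c))

Derivation:
step 1: unify List (d -> c) ~ b  [subst: {-} | 3 pending]
  bind b := List (d -> c)
step 2: unify (Bool -> List (d -> c)) ~ e  [subst: {b:=List (d -> c)} | 2 pending]
  bind e := (Bool -> List (d -> c))
step 3: unify Int ~ Int  [subst: {b:=List (d -> c), e:=(Bool -> List (d -> c))} | 1 pending]
  -> identical, skip
step 4: unify ((c -> c) -> (Bool -> c)) ~ f  [subst: {b:=List (d -> c), e:=(Bool -> List (d -> c))} | 0 pending]
  bind f := ((c -> c) -> (Bool -> c))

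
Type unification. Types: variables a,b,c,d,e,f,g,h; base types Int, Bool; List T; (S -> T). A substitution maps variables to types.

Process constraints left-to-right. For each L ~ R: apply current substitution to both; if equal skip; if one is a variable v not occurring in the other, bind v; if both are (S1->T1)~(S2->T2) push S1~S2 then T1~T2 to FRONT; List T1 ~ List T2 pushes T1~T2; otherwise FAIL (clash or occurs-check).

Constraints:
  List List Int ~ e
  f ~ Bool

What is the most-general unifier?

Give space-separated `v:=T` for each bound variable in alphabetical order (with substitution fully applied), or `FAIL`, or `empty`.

step 1: unify List List Int ~ e  [subst: {-} | 1 pending]
  bind e := List List Int
step 2: unify f ~ Bool  [subst: {e:=List List Int} | 0 pending]
  bind f := Bool

Answer: e:=List List Int f:=Bool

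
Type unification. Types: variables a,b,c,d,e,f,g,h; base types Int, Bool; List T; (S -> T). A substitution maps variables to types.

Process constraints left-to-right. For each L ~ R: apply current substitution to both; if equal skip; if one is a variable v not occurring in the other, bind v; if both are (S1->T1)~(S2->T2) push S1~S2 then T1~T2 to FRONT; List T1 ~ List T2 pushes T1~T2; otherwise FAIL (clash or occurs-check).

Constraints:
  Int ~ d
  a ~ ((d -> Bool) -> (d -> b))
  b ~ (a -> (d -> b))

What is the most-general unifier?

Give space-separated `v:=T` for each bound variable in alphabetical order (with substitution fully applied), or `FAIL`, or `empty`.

Answer: FAIL

Derivation:
step 1: unify Int ~ d  [subst: {-} | 2 pending]
  bind d := Int
step 2: unify a ~ ((Int -> Bool) -> (Int -> b))  [subst: {d:=Int} | 1 pending]
  bind a := ((Int -> Bool) -> (Int -> b))
step 3: unify b ~ (((Int -> Bool) -> (Int -> b)) -> (Int -> b))  [subst: {d:=Int, a:=((Int -> Bool) -> (Int -> b))} | 0 pending]
  occurs-check fail: b in (((Int -> Bool) -> (Int -> b)) -> (Int -> b))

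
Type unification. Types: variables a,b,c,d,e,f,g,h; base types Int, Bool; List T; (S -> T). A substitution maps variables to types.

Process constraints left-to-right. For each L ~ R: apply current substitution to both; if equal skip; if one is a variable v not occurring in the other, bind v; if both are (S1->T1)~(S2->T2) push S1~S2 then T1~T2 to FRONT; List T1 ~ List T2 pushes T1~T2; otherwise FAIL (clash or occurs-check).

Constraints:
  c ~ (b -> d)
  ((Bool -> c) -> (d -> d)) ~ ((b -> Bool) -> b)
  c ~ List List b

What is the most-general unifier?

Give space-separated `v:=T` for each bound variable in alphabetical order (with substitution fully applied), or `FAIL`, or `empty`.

step 1: unify c ~ (b -> d)  [subst: {-} | 2 pending]
  bind c := (b -> d)
step 2: unify ((Bool -> (b -> d)) -> (d -> d)) ~ ((b -> Bool) -> b)  [subst: {c:=(b -> d)} | 1 pending]
  -> decompose arrow: push (Bool -> (b -> d))~(b -> Bool), (d -> d)~b
step 3: unify (Bool -> (b -> d)) ~ (b -> Bool)  [subst: {c:=(b -> d)} | 2 pending]
  -> decompose arrow: push Bool~b, (b -> d)~Bool
step 4: unify Bool ~ b  [subst: {c:=(b -> d)} | 3 pending]
  bind b := Bool
step 5: unify (Bool -> d) ~ Bool  [subst: {c:=(b -> d), b:=Bool} | 2 pending]
  clash: (Bool -> d) vs Bool

Answer: FAIL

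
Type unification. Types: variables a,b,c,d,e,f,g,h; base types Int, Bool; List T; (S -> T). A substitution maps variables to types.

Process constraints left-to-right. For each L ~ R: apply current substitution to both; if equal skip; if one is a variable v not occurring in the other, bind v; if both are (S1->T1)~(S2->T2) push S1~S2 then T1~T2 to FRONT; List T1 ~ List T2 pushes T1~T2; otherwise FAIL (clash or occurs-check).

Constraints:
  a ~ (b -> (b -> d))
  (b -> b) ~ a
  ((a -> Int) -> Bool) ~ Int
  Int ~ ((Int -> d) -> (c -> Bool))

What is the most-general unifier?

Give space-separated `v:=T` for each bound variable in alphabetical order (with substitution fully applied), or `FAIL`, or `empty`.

step 1: unify a ~ (b -> (b -> d))  [subst: {-} | 3 pending]
  bind a := (b -> (b -> d))
step 2: unify (b -> b) ~ (b -> (b -> d))  [subst: {a:=(b -> (b -> d))} | 2 pending]
  -> decompose arrow: push b~b, b~(b -> d)
step 3: unify b ~ b  [subst: {a:=(b -> (b -> d))} | 3 pending]
  -> identical, skip
step 4: unify b ~ (b -> d)  [subst: {a:=(b -> (b -> d))} | 2 pending]
  occurs-check fail: b in (b -> d)

Answer: FAIL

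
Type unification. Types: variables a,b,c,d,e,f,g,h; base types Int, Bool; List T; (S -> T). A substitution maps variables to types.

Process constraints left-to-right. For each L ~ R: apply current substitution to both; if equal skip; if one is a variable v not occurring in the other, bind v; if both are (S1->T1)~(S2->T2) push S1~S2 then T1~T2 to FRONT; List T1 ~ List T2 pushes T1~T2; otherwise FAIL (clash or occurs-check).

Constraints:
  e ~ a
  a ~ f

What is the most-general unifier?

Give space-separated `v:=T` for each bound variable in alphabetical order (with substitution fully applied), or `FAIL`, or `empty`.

Answer: a:=f e:=f

Derivation:
step 1: unify e ~ a  [subst: {-} | 1 pending]
  bind e := a
step 2: unify a ~ f  [subst: {e:=a} | 0 pending]
  bind a := f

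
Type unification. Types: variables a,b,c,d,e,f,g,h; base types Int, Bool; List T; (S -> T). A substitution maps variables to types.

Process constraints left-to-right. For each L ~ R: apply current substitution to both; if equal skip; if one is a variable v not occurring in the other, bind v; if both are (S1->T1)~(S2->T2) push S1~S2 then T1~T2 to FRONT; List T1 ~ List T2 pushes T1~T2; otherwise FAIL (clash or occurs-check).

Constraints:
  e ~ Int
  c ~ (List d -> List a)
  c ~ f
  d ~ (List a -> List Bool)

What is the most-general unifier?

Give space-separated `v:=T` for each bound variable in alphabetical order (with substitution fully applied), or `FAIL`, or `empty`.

Answer: c:=(List (List a -> List Bool) -> List a) d:=(List a -> List Bool) e:=Int f:=(List (List a -> List Bool) -> List a)

Derivation:
step 1: unify e ~ Int  [subst: {-} | 3 pending]
  bind e := Int
step 2: unify c ~ (List d -> List a)  [subst: {e:=Int} | 2 pending]
  bind c := (List d -> List a)
step 3: unify (List d -> List a) ~ f  [subst: {e:=Int, c:=(List d -> List a)} | 1 pending]
  bind f := (List d -> List a)
step 4: unify d ~ (List a -> List Bool)  [subst: {e:=Int, c:=(List d -> List a), f:=(List d -> List a)} | 0 pending]
  bind d := (List a -> List Bool)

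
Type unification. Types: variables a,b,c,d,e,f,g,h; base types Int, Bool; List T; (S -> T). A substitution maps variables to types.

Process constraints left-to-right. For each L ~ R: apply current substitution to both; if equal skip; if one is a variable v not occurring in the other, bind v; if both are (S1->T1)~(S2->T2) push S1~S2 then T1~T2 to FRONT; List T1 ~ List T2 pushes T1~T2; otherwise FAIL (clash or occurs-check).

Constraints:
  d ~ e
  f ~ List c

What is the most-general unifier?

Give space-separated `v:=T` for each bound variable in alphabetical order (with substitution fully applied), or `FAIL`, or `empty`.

Answer: d:=e f:=List c

Derivation:
step 1: unify d ~ e  [subst: {-} | 1 pending]
  bind d := e
step 2: unify f ~ List c  [subst: {d:=e} | 0 pending]
  bind f := List c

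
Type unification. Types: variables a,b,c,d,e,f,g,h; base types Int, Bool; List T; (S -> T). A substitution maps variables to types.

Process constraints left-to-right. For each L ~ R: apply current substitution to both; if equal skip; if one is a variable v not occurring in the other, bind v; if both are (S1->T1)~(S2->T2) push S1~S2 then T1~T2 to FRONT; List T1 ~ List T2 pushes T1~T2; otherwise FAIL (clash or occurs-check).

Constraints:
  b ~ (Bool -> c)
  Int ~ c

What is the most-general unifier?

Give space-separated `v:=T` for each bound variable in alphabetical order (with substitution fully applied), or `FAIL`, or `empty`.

Answer: b:=(Bool -> Int) c:=Int

Derivation:
step 1: unify b ~ (Bool -> c)  [subst: {-} | 1 pending]
  bind b := (Bool -> c)
step 2: unify Int ~ c  [subst: {b:=(Bool -> c)} | 0 pending]
  bind c := Int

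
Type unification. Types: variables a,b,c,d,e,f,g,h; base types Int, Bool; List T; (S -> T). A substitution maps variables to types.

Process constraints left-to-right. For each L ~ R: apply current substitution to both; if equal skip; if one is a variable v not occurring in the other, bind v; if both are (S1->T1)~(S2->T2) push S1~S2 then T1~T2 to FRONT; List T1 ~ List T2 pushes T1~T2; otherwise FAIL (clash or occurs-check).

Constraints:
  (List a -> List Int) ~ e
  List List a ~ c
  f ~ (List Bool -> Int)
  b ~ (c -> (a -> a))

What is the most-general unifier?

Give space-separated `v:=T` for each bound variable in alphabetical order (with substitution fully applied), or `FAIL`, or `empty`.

step 1: unify (List a -> List Int) ~ e  [subst: {-} | 3 pending]
  bind e := (List a -> List Int)
step 2: unify List List a ~ c  [subst: {e:=(List a -> List Int)} | 2 pending]
  bind c := List List a
step 3: unify f ~ (List Bool -> Int)  [subst: {e:=(List a -> List Int), c:=List List a} | 1 pending]
  bind f := (List Bool -> Int)
step 4: unify b ~ (List List a -> (a -> a))  [subst: {e:=(List a -> List Int), c:=List List a, f:=(List Bool -> Int)} | 0 pending]
  bind b := (List List a -> (a -> a))

Answer: b:=(List List a -> (a -> a)) c:=List List a e:=(List a -> List Int) f:=(List Bool -> Int)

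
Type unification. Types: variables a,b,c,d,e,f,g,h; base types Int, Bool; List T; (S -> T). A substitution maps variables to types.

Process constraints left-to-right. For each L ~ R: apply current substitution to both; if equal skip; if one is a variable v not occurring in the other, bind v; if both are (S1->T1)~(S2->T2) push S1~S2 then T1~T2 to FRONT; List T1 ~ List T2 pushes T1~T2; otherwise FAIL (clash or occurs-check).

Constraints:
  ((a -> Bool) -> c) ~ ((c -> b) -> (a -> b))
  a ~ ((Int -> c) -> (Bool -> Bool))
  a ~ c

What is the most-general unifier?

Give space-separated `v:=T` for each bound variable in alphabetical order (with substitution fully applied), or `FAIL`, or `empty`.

Answer: FAIL

Derivation:
step 1: unify ((a -> Bool) -> c) ~ ((c -> b) -> (a -> b))  [subst: {-} | 2 pending]
  -> decompose arrow: push (a -> Bool)~(c -> b), c~(a -> b)
step 2: unify (a -> Bool) ~ (c -> b)  [subst: {-} | 3 pending]
  -> decompose arrow: push a~c, Bool~b
step 3: unify a ~ c  [subst: {-} | 4 pending]
  bind a := c
step 4: unify Bool ~ b  [subst: {a:=c} | 3 pending]
  bind b := Bool
step 5: unify c ~ (c -> Bool)  [subst: {a:=c, b:=Bool} | 2 pending]
  occurs-check fail: c in (c -> Bool)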